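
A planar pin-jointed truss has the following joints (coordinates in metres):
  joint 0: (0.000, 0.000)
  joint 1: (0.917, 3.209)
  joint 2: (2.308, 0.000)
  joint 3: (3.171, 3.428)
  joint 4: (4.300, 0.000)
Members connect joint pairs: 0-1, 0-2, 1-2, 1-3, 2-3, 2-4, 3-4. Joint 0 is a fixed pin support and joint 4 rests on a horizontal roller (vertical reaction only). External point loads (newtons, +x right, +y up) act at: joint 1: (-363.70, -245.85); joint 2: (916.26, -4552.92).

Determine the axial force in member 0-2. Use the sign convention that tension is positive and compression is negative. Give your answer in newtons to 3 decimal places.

1288.106

N=5 nodes, M=7 members, R=3 reactions → 2N=10, M+R=10
member 0 (0-1): L=3.3374, (cx,cy)=(0.2748,0.9615)
member 1 (0-2): L=2.3080, (cx,cy)=(1.0000,0.0000)
member 2 (1-2): L=3.4975, (cx,cy)=(0.3977,-0.9175)
member 3 (1-3): L=2.2646, (cx,cy)=(0.9953,0.0967)
member 4 (2-3): L=3.5350, (cx,cy)=(0.2441,0.9697)
member 5 (2-4): L=1.9920, (cx,cy)=(1.0000,0.0000)
member 6 (3-4): L=3.6091, (cx,cy)=(0.3128,-0.9498)
solve A·x = −loads:
  F[0-1] = -2677.0417 N (compression)
  F[0-2] = +1288.1059 N (tension)
  F[1-2] = +2397.1396 N (tension)
  F[1-3] = -1331.4569 N (compression)
  F[2-3] = +2426.9547 N (tension)
  F[2-4] = +732.7172 N (tension)
  F[3-4] = -2342.3139 N (compression)
  Rx@0 = -552.5600 N
  Ry@0 = +2574.0094 N
  Ry@4 = +2224.7606 N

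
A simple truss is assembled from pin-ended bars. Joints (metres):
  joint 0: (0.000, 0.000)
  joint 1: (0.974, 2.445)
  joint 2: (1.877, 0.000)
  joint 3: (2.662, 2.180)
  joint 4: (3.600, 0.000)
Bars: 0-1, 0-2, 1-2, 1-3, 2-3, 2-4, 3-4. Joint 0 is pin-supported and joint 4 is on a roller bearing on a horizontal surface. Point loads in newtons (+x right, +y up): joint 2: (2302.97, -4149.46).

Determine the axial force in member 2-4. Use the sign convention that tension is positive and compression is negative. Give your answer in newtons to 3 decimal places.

N=5 nodes, M=7 members, R=3 reactions → 2N=10, M+R=10
member 0 (0-1): L=2.6319, (cx,cy)=(0.3701,0.9290)
member 1 (0-2): L=1.8770, (cx,cy)=(1.0000,0.0000)
member 2 (1-2): L=2.6064, (cx,cy)=(0.3465,-0.9381)
member 3 (1-3): L=1.7087, (cx,cy)=(0.9879,-0.1551)
member 4 (2-3): L=2.3170, (cx,cy)=(0.3388,0.9409)
member 5 (2-4): L=1.7230, (cx,cy)=(1.0000,0.0000)
member 6 (3-4): L=2.3732, (cx,cy)=(0.3952,-0.9186)
solve A·x = −loads:
  F[0-1] = -2137.7589 N (compression)
  F[0-2] = +3094.1120 N (tension)
  F[1-2] = +2387.9506 N (tension)
  F[1-3] = -1638.2751 N (compression)
  F[2-3] = +2029.4208 N (tension)
  F[2-4] = +930.8929 N (tension)
  F[3-4] = -2355.2531 N (compression)
  Rx@0 = -2302.9700 N
  Ry@0 = +1985.9777 N
  Ry@4 = +2163.4823 N

930.893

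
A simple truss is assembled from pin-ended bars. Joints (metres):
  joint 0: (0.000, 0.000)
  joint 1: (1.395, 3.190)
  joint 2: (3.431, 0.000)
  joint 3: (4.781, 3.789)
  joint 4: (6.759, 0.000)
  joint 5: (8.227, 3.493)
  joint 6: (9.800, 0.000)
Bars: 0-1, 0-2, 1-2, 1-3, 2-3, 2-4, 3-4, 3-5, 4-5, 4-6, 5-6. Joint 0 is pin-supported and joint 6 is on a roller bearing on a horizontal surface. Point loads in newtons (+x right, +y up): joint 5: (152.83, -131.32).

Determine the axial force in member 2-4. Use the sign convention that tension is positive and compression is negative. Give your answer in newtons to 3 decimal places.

N=7 nodes, M=11 members, R=3 reactions → 2N=14, M+R=14
member 0 (0-1): L=3.4817, (cx,cy)=(0.4007,0.9162)
member 1 (0-2): L=3.4310, (cx,cy)=(1.0000,0.0000)
member 2 (1-2): L=3.7844, (cx,cy)=(0.5380,-0.8429)
member 3 (1-3): L=3.4386, (cx,cy)=(0.9847,0.1742)
member 4 (2-3): L=4.0223, (cx,cy)=(0.3356,0.9420)
member 5 (2-4): L=3.3280, (cx,cy)=(1.0000,0.0000)
member 6 (3-4): L=4.2742, (cx,cy)=(0.4628,-0.8865)
member 7 (3-5): L=3.4587, (cx,cy)=(0.9963,-0.0856)
member 8 (4-5): L=3.7889, (cx,cy)=(0.3874,0.9219)
member 9 (4-6): L=3.0410, (cx,cy)=(1.0000,0.0000)
member 10 (5-6): L=3.8308, (cx,cy)=(0.4106,-0.9118)
solve A·x = −loads:
  F[0-1] = +36.4483 N (tension)
  F[0-2] = +138.2263 N (tension)
  F[1-2] = -32.8438 N (compression)
  F[1-3] = +32.7748 N (tension)
  F[2-3] = +29.3902 N (tension)
  F[2-4] = +110.6921 N (tension)
  F[3-4] = -43.7146 N (compression)
  F[3-5] = +62.5975 N (tension)
  F[4-5] = +42.0352 N (tension)
  F[4-6] = +74.1759 N (tension)
  F[5-6] = -180.6461 N (compression)
  Rx@0 = -152.8300 N
  Ry@0 = -33.3948 N
  Ry@6 = +164.7148 N

110.692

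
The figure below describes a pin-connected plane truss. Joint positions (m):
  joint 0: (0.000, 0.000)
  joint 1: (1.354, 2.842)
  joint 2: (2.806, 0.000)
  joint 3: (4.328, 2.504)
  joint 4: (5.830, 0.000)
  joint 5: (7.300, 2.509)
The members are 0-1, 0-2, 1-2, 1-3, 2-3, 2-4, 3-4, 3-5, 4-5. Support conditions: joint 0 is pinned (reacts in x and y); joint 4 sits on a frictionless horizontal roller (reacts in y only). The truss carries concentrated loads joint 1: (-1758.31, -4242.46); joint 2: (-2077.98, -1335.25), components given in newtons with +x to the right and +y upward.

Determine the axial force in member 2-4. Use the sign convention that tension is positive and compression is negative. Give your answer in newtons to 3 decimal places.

N=6 nodes, M=9 members, R=3 reactions → 2N=12, M+R=12
member 0 (0-1): L=3.1481, (cx,cy)=(0.4301,0.9028)
member 1 (0-2): L=2.8060, (cx,cy)=(1.0000,0.0000)
member 2 (1-2): L=3.1914, (cx,cy)=(0.4550,-0.8905)
member 3 (1-3): L=2.9931, (cx,cy)=(0.9936,-0.1129)
member 4 (2-3): L=2.9303, (cx,cy)=(0.5194,0.8545)
member 5 (2-4): L=3.0240, (cx,cy)=(1.0000,0.0000)
member 6 (3-4): L=2.9199, (cx,cy)=(0.5144,-0.8576)
member 7 (3-5): L=2.9720, (cx,cy)=(1.0000,0.0017)
member 8 (4-5): L=2.9079, (cx,cy)=(0.5055,0.8628)
solve A·x = −loads:
  F[0-1] = -5324.5511 N (compression)
  F[0-2] = -1546.1676 N (compression)
  F[1-2] = +744.9575 N (tension)
  F[1-3] = -876.3494 N (compression)
  F[2-3] = +786.2345 N (tension)
  F[2-4] = +462.3694 N (tension)
  F[3-4] = -898.8605 N (compression)
  F[3-5] = +0.0000 N (tension)
  F[4-5] = -0.0000 N (compression)
  Rx@0 = +3836.2900 N
  Ry@0 = +4806.8892 N
  Ry@4 = +770.8208 N

462.369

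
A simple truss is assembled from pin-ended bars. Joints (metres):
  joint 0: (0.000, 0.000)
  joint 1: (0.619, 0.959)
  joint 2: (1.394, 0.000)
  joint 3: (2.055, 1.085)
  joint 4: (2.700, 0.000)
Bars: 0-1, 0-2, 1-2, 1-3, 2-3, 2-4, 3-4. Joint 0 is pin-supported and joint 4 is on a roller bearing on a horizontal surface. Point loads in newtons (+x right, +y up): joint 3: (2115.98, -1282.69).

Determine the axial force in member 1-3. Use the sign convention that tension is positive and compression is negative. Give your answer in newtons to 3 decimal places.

N=5 nodes, M=7 members, R=3 reactions → 2N=10, M+R=10
member 0 (0-1): L=1.1414, (cx,cy)=(0.5423,0.8402)
member 1 (0-2): L=1.3940, (cx,cy)=(1.0000,0.0000)
member 2 (1-2): L=1.2330, (cx,cy)=(0.6285,-0.7778)
member 3 (1-3): L=1.4415, (cx,cy)=(0.9962,0.0874)
member 4 (2-3): L=1.2705, (cx,cy)=(0.5203,0.8540)
member 5 (2-4): L=1.3060, (cx,cy)=(1.0000,0.0000)
member 6 (3-4): L=1.2622, (cx,cy)=(0.5110,-0.8596)
solve A·x = −loads:
  F[0-1] = +647.3489 N (tension)
  F[0-2] = +1764.9185 N (tension)
  F[1-2] = -616.0063 N (compression)
  F[1-3] = +741.0855 N (tension)
  F[2-3] = +561.0221 N (tension)
  F[2-4] = +1085.8472 N (tension)
  F[3-4] = -2124.9609 N (compression)
  Rx@0 = -2115.9800 N
  Ry@0 = -543.8901 N
  Ry@4 = +1826.5801 N

741.085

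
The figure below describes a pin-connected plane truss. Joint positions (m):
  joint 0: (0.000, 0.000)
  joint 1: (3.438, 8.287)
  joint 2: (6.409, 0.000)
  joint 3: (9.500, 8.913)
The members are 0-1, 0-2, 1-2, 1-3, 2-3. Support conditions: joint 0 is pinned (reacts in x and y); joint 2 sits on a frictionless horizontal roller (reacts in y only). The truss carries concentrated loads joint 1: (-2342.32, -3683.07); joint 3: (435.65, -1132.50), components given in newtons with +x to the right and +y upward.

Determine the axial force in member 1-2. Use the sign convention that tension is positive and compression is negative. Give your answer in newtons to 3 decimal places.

N=4 nodes, M=5 members, R=3 reactions → 2N=8, M+R=8
member 0 (0-1): L=8.9719, (cx,cy)=(0.3832,0.9237)
member 1 (0-2): L=6.4090, (cx,cy)=(1.0000,0.0000)
member 2 (1-2): L=8.8035, (cx,cy)=(0.3375,-0.9413)
member 3 (1-3): L=6.0942, (cx,cy)=(0.9947,0.1027)
member 4 (2-3): L=9.4338, (cx,cy)=(0.3277,0.9448)
solve A·x = −loads:
  F[0-1] = -3880.1638 N (compression)
  F[0-2] = -419.7979 N (compression)
  F[1-2] = -11.0177 N (compression)
  F[1-3] = +863.7351 N (tension)
  F[2-3] = -1292.5754 N (compression)
  Rx@0 = +1906.6700 N
  Ry@0 = +3583.9758 N
  Ry@2 = +1231.5942 N

-11.018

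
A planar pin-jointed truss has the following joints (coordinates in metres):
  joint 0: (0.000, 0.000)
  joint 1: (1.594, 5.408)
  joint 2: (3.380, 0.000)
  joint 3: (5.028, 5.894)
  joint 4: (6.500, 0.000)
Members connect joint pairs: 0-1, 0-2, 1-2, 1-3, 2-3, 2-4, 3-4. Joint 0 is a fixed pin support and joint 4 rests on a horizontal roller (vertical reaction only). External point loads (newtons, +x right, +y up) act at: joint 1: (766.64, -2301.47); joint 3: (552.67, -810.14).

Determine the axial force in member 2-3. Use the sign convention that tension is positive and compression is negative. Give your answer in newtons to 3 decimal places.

1647.711

N=5 nodes, M=7 members, R=3 reactions → 2N=10, M+R=10
member 0 (0-1): L=5.6380, (cx,cy)=(0.2827,0.9592)
member 1 (0-2): L=3.3800, (cx,cy)=(1.0000,0.0000)
member 2 (1-2): L=5.6953, (cx,cy)=(0.3136,-0.9496)
member 3 (1-3): L=3.4682, (cx,cy)=(0.9901,0.1401)
member 4 (2-3): L=6.1201, (cx,cy)=(0.2693,0.9631)
member 5 (2-4): L=3.1200, (cx,cy)=(1.0000,0.0000)
member 6 (3-4): L=6.0750, (cx,cy)=(0.2423,-0.9702)
solve A·x = −loads:
  F[0-1] = -814.7982 N (compression)
  F[0-2] = +1549.6724 N (tension)
  F[1-2] = -1671.1447 N (compression)
  F[1-3] = -477.6564 N (compression)
  F[2-3] = +1647.7106 N (tension)
  F[2-4] = +581.9206 N (tension)
  F[3-4] = -2401.6213 N (compression)
  Rx@0 = -1319.3100 N
  Ry@0 = +781.5557 N
  Ry@4 = +2330.0543 N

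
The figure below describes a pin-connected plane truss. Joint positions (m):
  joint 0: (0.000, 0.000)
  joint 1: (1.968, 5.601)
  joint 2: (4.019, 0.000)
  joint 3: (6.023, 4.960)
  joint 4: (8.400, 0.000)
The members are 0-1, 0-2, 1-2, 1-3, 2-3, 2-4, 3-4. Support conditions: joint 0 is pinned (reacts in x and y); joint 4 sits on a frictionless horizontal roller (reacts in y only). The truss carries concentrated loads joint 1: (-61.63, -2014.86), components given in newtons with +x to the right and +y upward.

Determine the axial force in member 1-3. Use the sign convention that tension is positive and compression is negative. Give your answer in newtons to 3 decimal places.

N=5 nodes, M=7 members, R=3 reactions → 2N=10, M+R=10
member 0 (0-1): L=5.9367, (cx,cy)=(0.3315,0.9435)
member 1 (0-2): L=4.0190, (cx,cy)=(1.0000,0.0000)
member 2 (1-2): L=5.9647, (cx,cy)=(0.3439,-0.9390)
member 3 (1-3): L=4.1054, (cx,cy)=(0.9877,-0.1561)
member 4 (2-3): L=5.3495, (cx,cy)=(0.3746,0.9272)
member 5 (2-4): L=4.3810, (cx,cy)=(1.0000,0.0000)
member 6 (3-4): L=5.5002, (cx,cy)=(0.4322,-0.9018)
solve A·x = −loads:
  F[0-1] = -1678.8290 N (compression)
  F[0-2] = +494.8987 N (tension)
  F[1-2] = -398.7117 N (compression)
  F[1-3] = -362.2423 N (compression)
  F[2-3] = +403.8034 N (tension)
  F[2-4] = +206.5301 N (tension)
  F[3-4] = -477.8915 N (compression)
  Rx@0 = +61.6300 N
  Ry@0 = +1583.9011 N
  Ry@4 = +430.9589 N

-362.242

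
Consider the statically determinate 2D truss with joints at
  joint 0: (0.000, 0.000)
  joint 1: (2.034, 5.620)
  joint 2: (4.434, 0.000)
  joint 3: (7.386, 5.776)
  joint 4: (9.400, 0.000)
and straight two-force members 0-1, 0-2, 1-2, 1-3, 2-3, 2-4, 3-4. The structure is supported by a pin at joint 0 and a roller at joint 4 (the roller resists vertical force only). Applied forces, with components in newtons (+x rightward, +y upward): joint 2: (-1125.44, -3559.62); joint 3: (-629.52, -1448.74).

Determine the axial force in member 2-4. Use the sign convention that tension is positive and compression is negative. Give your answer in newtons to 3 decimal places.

847.512

N=5 nodes, M=7 members, R=3 reactions → 2N=10, M+R=10
member 0 (0-1): L=5.9768, (cx,cy)=(0.3403,0.9403)
member 1 (0-2): L=4.4340, (cx,cy)=(1.0000,0.0000)
member 2 (1-2): L=6.1110, (cx,cy)=(0.3927,-0.9197)
member 3 (1-3): L=5.3543, (cx,cy)=(0.9996,0.0291)
member 4 (2-3): L=6.4866, (cx,cy)=(0.4551,0.8904)
member 5 (2-4): L=4.9660, (cx,cy)=(1.0000,0.0000)
member 6 (3-4): L=6.1171, (cx,cy)=(0.3292,-0.9442)
solve A·x = −loads:
  F[0-1] = -2741.3932 N (compression)
  F[0-2] = -822.0127 N (compression)
  F[1-2] = +2739.3058 N (tension)
  F[1-3] = -2009.6189 N (compression)
  F[2-3] = +1168.4166 N (tension)
  F[2-4] = +847.5119 N (tension)
  F[3-4] = -2574.1199 N (compression)
  Rx@0 = +1754.9600 N
  Ry@0 = +2577.7599 N
  Ry@4 = +2430.6001 N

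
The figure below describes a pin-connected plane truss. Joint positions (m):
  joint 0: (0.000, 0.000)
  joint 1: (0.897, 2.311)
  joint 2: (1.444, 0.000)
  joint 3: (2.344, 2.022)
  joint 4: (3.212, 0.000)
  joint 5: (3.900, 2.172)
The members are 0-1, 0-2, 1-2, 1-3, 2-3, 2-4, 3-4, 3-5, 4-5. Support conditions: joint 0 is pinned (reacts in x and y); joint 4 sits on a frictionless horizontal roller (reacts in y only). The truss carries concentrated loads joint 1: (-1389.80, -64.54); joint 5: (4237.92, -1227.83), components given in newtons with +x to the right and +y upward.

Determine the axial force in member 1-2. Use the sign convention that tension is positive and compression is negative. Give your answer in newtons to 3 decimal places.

N=6 nodes, M=9 members, R=3 reactions → 2N=12, M+R=12
member 0 (0-1): L=2.4790, (cx,cy)=(0.3618,0.9322)
member 1 (0-2): L=1.4440, (cx,cy)=(1.0000,0.0000)
member 2 (1-2): L=2.3749, (cx,cy)=(0.2303,-0.9731)
member 3 (1-3): L=1.4756, (cx,cy)=(0.9806,-0.1959)
member 4 (2-3): L=2.2133, (cx,cy)=(0.4066,0.9136)
member 5 (2-4): L=1.7680, (cx,cy)=(1.0000,0.0000)
member 6 (3-4): L=2.2004, (cx,cy)=(0.3945,-0.9189)
member 7 (3-5): L=1.5632, (cx,cy)=(0.9954,0.0960)
member 8 (4-5): L=2.2784, (cx,cy)=(0.3020,0.9533)
solve A·x = −loads:
  F[0-1] = +2233.6288 N (tension)
  F[0-2] = +2039.8977 N (tension)
  F[1-2] = -2789.1107 N (compression)
  F[1-3] = +2896.5360 N (tension)
  F[2-3] = +2970.8350 N (tension)
  F[2-4] = +189.4172 N (tension)
  F[3-4] = -1835.5823 N (compression)
  F[3-5] = +4794.7057 N (tension)
  F[4-5] = -1770.5672 N (compression)
  Rx@0 = -2848.1200 N
  Ry@0 = -2082.2763 N
  Ry@4 = +3374.6463 N

-2789.111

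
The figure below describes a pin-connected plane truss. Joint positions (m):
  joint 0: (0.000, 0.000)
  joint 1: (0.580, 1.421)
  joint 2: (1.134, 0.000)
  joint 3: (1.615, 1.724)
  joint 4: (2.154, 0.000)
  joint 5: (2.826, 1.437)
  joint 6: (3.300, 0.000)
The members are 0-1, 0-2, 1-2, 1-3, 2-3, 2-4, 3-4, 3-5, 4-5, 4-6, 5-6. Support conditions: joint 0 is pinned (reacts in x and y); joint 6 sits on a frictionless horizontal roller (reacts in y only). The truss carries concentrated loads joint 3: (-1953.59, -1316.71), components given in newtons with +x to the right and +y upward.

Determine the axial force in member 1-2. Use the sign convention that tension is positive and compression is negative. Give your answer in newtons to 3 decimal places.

1436.014

N=7 nodes, M=11 members, R=3 reactions → 2N=14, M+R=14
member 0 (0-1): L=1.5348, (cx,cy)=(0.3779,0.9258)
member 1 (0-2): L=1.1340, (cx,cy)=(1.0000,0.0000)
member 2 (1-2): L=1.5252, (cx,cy)=(0.3632,-0.9317)
member 3 (1-3): L=1.0784, (cx,cy)=(0.9597,0.2810)
member 4 (2-3): L=1.7898, (cx,cy)=(0.2687,0.9632)
member 5 (2-4): L=1.0200, (cx,cy)=(1.0000,0.0000)
member 6 (3-4): L=1.8063, (cx,cy)=(0.2984,-0.9544)
member 7 (3-5): L=1.2445, (cx,cy)=(0.9730,-0.2306)
member 8 (4-5): L=1.5864, (cx,cy)=(0.4236,0.9058)
member 9 (4-6): L=1.1460, (cx,cy)=(1.0000,0.0000)
member 10 (5-6): L=1.5132, (cx,cy)=(0.3133,-0.9497)
solve A·x = −loads:
  F[0-1] = -1828.5113 N (compression)
  F[0-2] = -1262.6011 N (compression)
  F[1-2] = +1436.0136 N (tension)
  F[1-3] = -1263.4972 N (compression)
  F[2-3] = -1389.0271 N (compression)
  F[2-4] = -367.7023 N (compression)
  F[3-4] = +327.1049 N (tension)
  F[3-5] = +277.5753 N (tension)
  F[4-5] = -344.6531 N (compression)
  F[4-6] = -124.0953 N (compression)
  F[5-6] = +396.1512 N (tension)
  Rx@0 = +1953.5900 N
  Ry@0 = +1692.9229 N
  Ry@6 = -376.2129 N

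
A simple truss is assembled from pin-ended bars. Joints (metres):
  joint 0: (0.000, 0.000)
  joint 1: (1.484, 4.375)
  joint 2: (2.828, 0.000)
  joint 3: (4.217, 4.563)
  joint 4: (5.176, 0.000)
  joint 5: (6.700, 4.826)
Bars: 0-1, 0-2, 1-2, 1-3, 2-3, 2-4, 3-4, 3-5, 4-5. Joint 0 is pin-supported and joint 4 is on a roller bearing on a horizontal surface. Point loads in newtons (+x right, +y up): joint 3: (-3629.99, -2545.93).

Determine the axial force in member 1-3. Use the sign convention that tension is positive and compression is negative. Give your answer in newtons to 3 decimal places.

-2329.821

N=6 nodes, M=9 members, R=3 reactions → 2N=12, M+R=12
member 0 (0-1): L=4.6198, (cx,cy)=(0.3212,0.9470)
member 1 (0-2): L=2.8280, (cx,cy)=(1.0000,0.0000)
member 2 (1-2): L=4.5768, (cx,cy)=(0.2937,-0.9559)
member 3 (1-3): L=2.7395, (cx,cy)=(0.9976,0.0686)
member 4 (2-3): L=4.7697, (cx,cy)=(0.2912,0.9567)
member 5 (2-4): L=2.3480, (cx,cy)=(1.0000,0.0000)
member 6 (3-4): L=4.6627, (cx,cy)=(0.2057,-0.9786)
member 7 (3-5): L=2.4969, (cx,cy)=(0.9944,0.1053)
member 8 (4-5): L=5.0609, (cx,cy)=(0.3011,0.9536)
solve A·x = −loads:
  F[0-1] = -3877.2735 N (compression)
  F[0-2] = -2384.5184 N (compression)
  F[1-2] = +3673.8803 N (tension)
  F[1-3] = -2329.8210 N (compression)
  F[2-3] = -3671.0098 N (compression)
  F[2-4] = -236.6208 N (compression)
  F[3-4] = +1150.4577 N (tension)
  F[3-5] = -0.0000 N (compression)
  F[4-5] = +0.0000 N (tension)
  Rx@0 = +3629.9900 N
  Ry@0 = +3671.7912 N
  Ry@4 = -1125.8612 N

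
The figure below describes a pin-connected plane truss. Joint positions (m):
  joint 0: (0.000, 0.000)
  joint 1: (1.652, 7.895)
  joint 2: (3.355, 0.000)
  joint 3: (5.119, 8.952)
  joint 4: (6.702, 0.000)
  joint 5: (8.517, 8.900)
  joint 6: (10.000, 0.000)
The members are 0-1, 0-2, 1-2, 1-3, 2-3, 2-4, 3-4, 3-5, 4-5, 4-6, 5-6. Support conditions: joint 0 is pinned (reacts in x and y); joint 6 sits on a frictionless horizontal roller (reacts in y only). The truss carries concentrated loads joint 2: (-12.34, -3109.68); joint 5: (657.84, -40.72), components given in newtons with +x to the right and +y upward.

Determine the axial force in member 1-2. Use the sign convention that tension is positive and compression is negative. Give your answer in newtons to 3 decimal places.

N=7 nodes, M=11 members, R=3 reactions → 2N=14, M+R=14
member 0 (0-1): L=8.0660, (cx,cy)=(0.2048,0.9788)
member 1 (0-2): L=3.3550, (cx,cy)=(1.0000,0.0000)
member 2 (1-2): L=8.0766, (cx,cy)=(0.2109,-0.9775)
member 3 (1-3): L=3.6245, (cx,cy)=(0.9565,0.2916)
member 4 (2-3): L=9.1241, (cx,cy)=(0.1933,0.9811)
member 5 (2-4): L=3.3470, (cx,cy)=(1.0000,0.0000)
member 6 (3-4): L=9.0909, (cx,cy)=(0.1741,-0.9847)
member 7 (3-5): L=3.3984, (cx,cy)=(0.9999,-0.0153)
member 8 (4-5): L=9.0832, (cx,cy)=(0.1998,0.9798)
member 9 (4-6): L=3.2980, (cx,cy)=(1.0000,0.0000)
member 10 (5-6): L=9.0227, (cx,cy)=(0.1644,-0.9864)
solve A·x = −loads:
  F[0-1] = -1519.1470 N (compression)
  F[0-2] = +956.6375 N (tension)
  F[1-2] = +1336.2289 N (tension)
  F[1-3] = -619.8319 N (compression)
  F[2-3] = +1838.1741 N (tension)
  F[2-4] = +895.3499 N (tension)
  F[3-4] = -1648.6827 N (compression)
  F[3-5] = +49.5818 N (tension)
  F[4-5] = +1656.9106 N (tension)
  F[4-6] = +277.1804 N (tension)
  F[5-6] = -1686.3915 N (compression)
  Rx@0 = -645.5000 N
  Ry@0 = +1486.9435 N
  Ry@6 = +1663.4565 N

1336.229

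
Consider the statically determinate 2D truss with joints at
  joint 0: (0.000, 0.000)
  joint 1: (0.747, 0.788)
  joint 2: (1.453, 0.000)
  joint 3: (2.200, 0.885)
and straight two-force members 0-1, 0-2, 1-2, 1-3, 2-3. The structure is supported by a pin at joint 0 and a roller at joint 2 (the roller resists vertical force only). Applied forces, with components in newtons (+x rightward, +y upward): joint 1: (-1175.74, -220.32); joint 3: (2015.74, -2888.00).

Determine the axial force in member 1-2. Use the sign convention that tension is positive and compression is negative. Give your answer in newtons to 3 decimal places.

N=4 nodes, M=5 members, R=3 reactions → 2N=8, M+R=8
member 0 (0-1): L=1.0858, (cx,cy)=(0.6880,0.7257)
member 1 (0-2): L=1.4530, (cx,cy)=(1.0000,0.0000)
member 2 (1-2): L=1.0580, (cx,cy)=(0.6673,-0.7448)
member 3 (1-3): L=1.4562, (cx,cy)=(0.9978,0.0666)
member 4 (2-3): L=1.1581, (cx,cy)=(0.6450,0.7642)
solve A·x = −loads:
  F[0-1] = +2711.4809 N (tension)
  F[0-2] = -1025.4298 N (compression)
  F[1-2] = -2514.8903 N (compression)
  F[1-3] = +4729.8406 N (tension)
  F[2-3] = -4191.5386 N (compression)
  Rx@0 = -840.0000 N
  Ry@0 = -1967.8161 N
  Ry@2 = +5076.1361 N

-2514.890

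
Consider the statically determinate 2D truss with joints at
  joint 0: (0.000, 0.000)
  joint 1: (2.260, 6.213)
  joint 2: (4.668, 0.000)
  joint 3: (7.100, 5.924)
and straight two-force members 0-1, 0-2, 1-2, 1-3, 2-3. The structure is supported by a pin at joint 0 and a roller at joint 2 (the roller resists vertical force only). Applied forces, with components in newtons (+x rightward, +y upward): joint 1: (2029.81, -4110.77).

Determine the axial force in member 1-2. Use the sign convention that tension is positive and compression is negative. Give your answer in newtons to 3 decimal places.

N=4 nodes, M=5 members, R=3 reactions → 2N=8, M+R=8
member 0 (0-1): L=6.6113, (cx,cy)=(0.3418,0.9398)
member 1 (0-2): L=4.6680, (cx,cy)=(1.0000,0.0000)
member 2 (1-2): L=6.6633, (cx,cy)=(0.3614,-0.9324)
member 3 (1-3): L=4.8486, (cx,cy)=(0.9982,-0.0596)
member 4 (2-3): L=6.4038, (cx,cy)=(0.3798,0.9251)
solve A·x = −loads:
  F[0-1] = +618.3280 N (tension)
  F[0-2] = +1818.4406 N (tension)
  F[1-2] = -5031.9152 N (compression)
  F[1-3] = -0.0000 N (compression)
  F[2-3] = +0.0000 N (tension)
  Rx@0 = -2029.8100 N
  Ry@0 = -581.0787 N
  Ry@2 = +4691.8487 N

-5031.915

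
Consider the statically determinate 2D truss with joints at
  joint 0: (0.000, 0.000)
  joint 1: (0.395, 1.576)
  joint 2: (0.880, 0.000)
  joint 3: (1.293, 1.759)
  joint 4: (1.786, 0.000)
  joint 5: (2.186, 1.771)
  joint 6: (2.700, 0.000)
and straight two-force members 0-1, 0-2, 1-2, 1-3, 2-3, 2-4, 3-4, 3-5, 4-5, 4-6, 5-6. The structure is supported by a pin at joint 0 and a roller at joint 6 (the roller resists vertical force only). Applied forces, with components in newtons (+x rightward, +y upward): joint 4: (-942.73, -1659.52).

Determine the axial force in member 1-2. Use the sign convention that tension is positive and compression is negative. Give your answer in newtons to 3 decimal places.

N=7 nodes, M=11 members, R=3 reactions → 2N=14, M+R=14
member 0 (0-1): L=1.6247, (cx,cy)=(0.2431,0.9700)
member 1 (0-2): L=0.8800, (cx,cy)=(1.0000,0.0000)
member 2 (1-2): L=1.6489, (cx,cy)=(0.2941,-0.9558)
member 3 (1-3): L=0.9165, (cx,cy)=(0.9799,0.1997)
member 4 (2-3): L=1.8068, (cx,cy)=(0.2286,0.9735)
member 5 (2-4): L=0.9060, (cx,cy)=(1.0000,0.0000)
member 6 (3-4): L=1.8268, (cx,cy)=(0.2699,-0.9629)
member 7 (3-5): L=0.8931, (cx,cy)=(0.9999,0.0134)
member 8 (4-5): L=1.8156, (cx,cy)=(0.2203,0.9754)
member 9 (4-6): L=0.9140, (cx,cy)=(1.0000,0.0000)
member 10 (5-6): L=1.8441, (cx,cy)=(0.2787,-0.9604)
solve A·x = −loads:
  F[0-1] = -579.1543 N (compression)
  F[0-2] = -801.9290 N (compression)
  F[1-2] = +524.8422 N (tension)
  F[1-3] = -301.2388 N (compression)
  F[2-3] = -515.2675 N (compression)
  F[2-4] = -529.7799 N (compression)
  F[3-4] = +575.4954 N (tension)
  F[3-5] = -568.3124 N (compression)
  F[4-5] = +1133.2217 N (tension)
  F[4-6] = +318.5992 N (tension)
  F[5-6] = -1143.0409 N (compression)
  Rx@0 = +942.7300 N
  Ry@0 = +561.7783 N
  Ry@6 = +1097.7417 N

524.842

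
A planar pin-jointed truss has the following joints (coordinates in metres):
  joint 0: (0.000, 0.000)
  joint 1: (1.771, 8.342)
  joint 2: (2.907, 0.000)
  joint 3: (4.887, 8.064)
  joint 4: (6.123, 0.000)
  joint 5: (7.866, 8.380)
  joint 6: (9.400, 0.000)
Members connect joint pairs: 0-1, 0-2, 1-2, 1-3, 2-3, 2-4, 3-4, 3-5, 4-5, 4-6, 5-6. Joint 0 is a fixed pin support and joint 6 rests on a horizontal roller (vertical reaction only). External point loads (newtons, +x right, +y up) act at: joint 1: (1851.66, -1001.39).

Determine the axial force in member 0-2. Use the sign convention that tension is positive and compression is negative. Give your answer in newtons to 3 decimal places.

N=7 nodes, M=11 members, R=3 reactions → 2N=14, M+R=14
member 0 (0-1): L=8.5279, (cx,cy)=(0.2077,0.9782)
member 1 (0-2): L=2.9070, (cx,cy)=(1.0000,0.0000)
member 2 (1-2): L=8.4190, (cx,cy)=(0.1349,-0.9909)
member 3 (1-3): L=3.1284, (cx,cy)=(0.9960,-0.0889)
member 4 (2-3): L=8.3035, (cx,cy)=(0.2385,0.9712)
member 5 (2-4): L=3.2160, (cx,cy)=(1.0000,0.0000)
member 6 (3-4): L=8.1582, (cx,cy)=(0.1515,-0.9885)
member 7 (3-5): L=2.9957, (cx,cy)=(0.9944,0.1055)
member 8 (4-5): L=8.5593, (cx,cy)=(0.2036,0.9790)
member 9 (4-6): L=3.2770, (cx,cy)=(1.0000,0.0000)
member 10 (5-6): L=8.5192, (cx,cy)=(0.1801,-0.9837)
solve A·x = −loads:
  F[0-1] = +849.0359 N (tension)
  F[0-2] = +1675.3400 N (tension)
  F[1-2] = -1718.8588 N (compression)
  F[1-3] = -1449.1424 N (compression)
  F[2-3] = +1753.7273 N (tension)
  F[2-4] = +1025.2277 N (tension)
  F[3-4] = -1931.9210 N (compression)
  F[3-5] = -736.6427 N (compression)
  F[4-5] = +1950.4896 N (tension)
  F[4-6] = +335.3412 N (tension)
  F[5-6] = -1862.3559 N (compression)
  Rx@0 = -1851.6600 N
  Ry@0 = -830.5259 N
  Ry@6 = +1831.9159 N

1675.340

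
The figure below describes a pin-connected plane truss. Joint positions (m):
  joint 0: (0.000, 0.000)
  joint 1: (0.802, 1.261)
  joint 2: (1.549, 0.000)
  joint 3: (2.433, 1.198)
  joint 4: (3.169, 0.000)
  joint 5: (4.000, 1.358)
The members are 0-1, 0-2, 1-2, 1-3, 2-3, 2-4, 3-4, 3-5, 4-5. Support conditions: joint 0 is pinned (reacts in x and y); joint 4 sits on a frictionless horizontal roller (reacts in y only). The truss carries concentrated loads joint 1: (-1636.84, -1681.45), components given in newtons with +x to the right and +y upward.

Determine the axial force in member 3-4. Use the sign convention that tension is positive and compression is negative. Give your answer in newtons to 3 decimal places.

N=6 nodes, M=9 members, R=3 reactions → 2N=12, M+R=12
member 0 (0-1): L=1.4944, (cx,cy)=(0.5367,0.8438)
member 1 (0-2): L=1.5490, (cx,cy)=(1.0000,0.0000)
member 2 (1-2): L=1.4657, (cx,cy)=(0.5097,-0.8604)
member 3 (1-3): L=1.6322, (cx,cy)=(0.9993,-0.0386)
member 4 (2-3): L=1.4888, (cx,cy)=(0.5937,0.8047)
member 5 (2-4): L=1.6200, (cx,cy)=(1.0000,0.0000)
member 6 (3-4): L=1.4060, (cx,cy)=(0.5235,-0.8520)
member 7 (3-5): L=1.5751, (cx,cy)=(0.9948,0.1016)
member 8 (4-5): L=1.5921, (cx,cy)=(0.5220,0.8530)
solve A·x = −loads:
  F[0-1] = -2260.3022 N (compression)
  F[0-2] = -423.8285 N (compression)
  F[1-2] = +249.1074 N (tension)
  F[1-3] = +297.0870 N (tension)
  F[2-3] = -266.3570 N (compression)
  F[2-4] = -138.7165 N (compression)
  F[3-4] = +264.9980 N (tension)
  F[3-5] = +0.0000 N (tension)
  F[4-5] = -0.0000 N (compression)
  Rx@0 = +1636.8400 N
  Ry@0 = +1907.2412 N
  Ry@4 = -225.7912 N

264.998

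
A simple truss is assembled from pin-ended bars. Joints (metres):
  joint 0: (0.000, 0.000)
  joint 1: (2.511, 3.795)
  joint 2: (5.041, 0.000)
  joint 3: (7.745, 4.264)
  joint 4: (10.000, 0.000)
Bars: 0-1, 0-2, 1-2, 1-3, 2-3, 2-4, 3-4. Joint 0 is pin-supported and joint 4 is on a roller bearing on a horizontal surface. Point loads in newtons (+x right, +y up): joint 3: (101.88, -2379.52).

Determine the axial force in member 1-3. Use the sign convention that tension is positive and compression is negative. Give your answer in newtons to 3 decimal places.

N=5 nodes, M=7 members, R=3 reactions → 2N=10, M+R=10
member 0 (0-1): L=4.5505, (cx,cy)=(0.5518,0.8340)
member 1 (0-2): L=5.0410, (cx,cy)=(1.0000,0.0000)
member 2 (1-2): L=4.5610, (cx,cy)=(0.5547,-0.8321)
member 3 (1-3): L=5.2550, (cx,cy)=(0.9960,0.0892)
member 4 (2-3): L=5.0491, (cx,cy)=(0.5355,0.8445)
member 5 (2-4): L=4.9590, (cx,cy)=(1.0000,0.0000)
member 6 (3-4): L=4.8236, (cx,cy)=(0.4675,-0.8840)
solve A·x = −loads:
  F[0-1] = -591.3147 N (compression)
  F[0-2] = +428.1711 N (tension)
  F[1-2] = +526.1125 N (tension)
  F[1-3] = -620.6025 N (compression)
  F[2-3] = -518.3513 N (compression)
  F[2-4] = +997.6047 N (tension)
  F[3-4] = -2133.9270 N (compression)
  Rx@0 = -101.8800 N
  Ry@0 = +493.1401 N
  Ry@4 = +1886.3799 N

-620.602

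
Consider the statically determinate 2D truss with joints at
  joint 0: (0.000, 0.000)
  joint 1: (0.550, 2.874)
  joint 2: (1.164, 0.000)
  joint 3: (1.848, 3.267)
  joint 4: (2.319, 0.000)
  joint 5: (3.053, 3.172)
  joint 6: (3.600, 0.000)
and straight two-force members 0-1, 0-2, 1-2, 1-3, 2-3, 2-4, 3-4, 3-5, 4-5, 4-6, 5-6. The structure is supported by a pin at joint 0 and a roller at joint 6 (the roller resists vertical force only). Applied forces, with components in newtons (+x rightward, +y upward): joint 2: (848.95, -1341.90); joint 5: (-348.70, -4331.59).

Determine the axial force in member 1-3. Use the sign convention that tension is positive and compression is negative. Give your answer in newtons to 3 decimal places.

-744.607

N=7 nodes, M=11 members, R=3 reactions → 2N=14, M+R=14
member 0 (0-1): L=2.9262, (cx,cy)=(0.1880,0.9822)
member 1 (0-2): L=1.1640, (cx,cy)=(1.0000,0.0000)
member 2 (1-2): L=2.9389, (cx,cy)=(0.2089,-0.9779)
member 3 (1-3): L=1.3562, (cx,cy)=(0.9571,0.2898)
member 4 (2-3): L=3.3378, (cx,cy)=(0.2049,0.9788)
member 5 (2-4): L=1.1550, (cx,cy)=(1.0000,0.0000)
member 6 (3-4): L=3.3008, (cx,cy)=(0.1427,-0.9898)
member 7 (3-5): L=1.2087, (cx,cy)=(0.9969,-0.0786)
member 8 (4-5): L=3.2558, (cx,cy)=(0.2254,0.9743)
member 9 (4-6): L=1.2810, (cx,cy)=(1.0000,0.0000)
member 10 (5-6): L=3.2188, (cx,cy)=(0.1699,-0.9855)
solve A·x = −loads:
  F[0-1] = -1907.4200 N (compression)
  F[0-2] = +858.7688 N (tension)
  F[1-2] = +1695.0565 N (tension)
  F[1-3] = -744.6074 N (compression)
  F[2-3] = -322.5956 N (compression)
  F[2-4] = +430.0655 N (tension)
  F[3-4] = +605.9372 N (tension)
  F[3-5] = -867.9137 N (compression)
  F[4-5] = -615.5839 N (compression)
  F[4-6] = +655.3078 N (tension)
  F[5-6] = -3856.1553 N (compression)
  Rx@0 = -500.2500 N
  Ry@0 = +1873.4235 N
  Ry@6 = +3800.0665 N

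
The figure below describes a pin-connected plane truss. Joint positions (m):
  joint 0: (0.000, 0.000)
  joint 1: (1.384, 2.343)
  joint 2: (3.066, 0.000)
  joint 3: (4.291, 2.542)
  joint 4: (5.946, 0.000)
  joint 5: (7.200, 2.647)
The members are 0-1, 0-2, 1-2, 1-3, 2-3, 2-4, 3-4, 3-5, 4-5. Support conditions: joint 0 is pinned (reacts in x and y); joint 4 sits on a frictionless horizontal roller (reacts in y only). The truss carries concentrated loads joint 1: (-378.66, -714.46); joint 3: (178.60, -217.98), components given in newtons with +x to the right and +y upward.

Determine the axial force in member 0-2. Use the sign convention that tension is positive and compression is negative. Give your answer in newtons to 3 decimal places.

N=6 nodes, M=9 members, R=3 reactions → 2N=12, M+R=12
member 0 (0-1): L=2.7212, (cx,cy)=(0.5086,0.8610)
member 1 (0-2): L=3.0660, (cx,cy)=(1.0000,0.0000)
member 2 (1-2): L=2.8842, (cx,cy)=(0.5832,-0.8123)
member 3 (1-3): L=2.9138, (cx,cy)=(0.9977,0.0683)
member 4 (2-3): L=2.8218, (cx,cy)=(0.4341,0.9009)
member 5 (2-4): L=2.8800, (cx,cy)=(1.0000,0.0000)
member 6 (3-4): L=3.0333, (cx,cy)=(0.5456,-0.8380)
member 7 (3-5): L=2.9109, (cx,cy)=(0.9993,0.0361)
member 8 (4-5): L=2.9290, (cx,cy)=(0.4281,0.9037)
solve A·x = −loads:
  F[0-1] = -791.7345 N (compression)
  F[0-2] = +202.6107 N (tension)
  F[1-2] = -40.3800 N (compression)
  F[1-3] = -0.4633 N (compression)
  F[2-3] = +36.4129 N (tension)
  F[2-4] = +163.2545 N (tension)
  F[3-4] = -299.2125 N (compression)
  F[3-5] = -0.0000 N (compression)
  F[4-5] = +0.0000 N (tension)
  Rx@0 = +200.0600 N
  Ry@0 = +681.6890 N
  Ry@4 = +250.7510 N

202.611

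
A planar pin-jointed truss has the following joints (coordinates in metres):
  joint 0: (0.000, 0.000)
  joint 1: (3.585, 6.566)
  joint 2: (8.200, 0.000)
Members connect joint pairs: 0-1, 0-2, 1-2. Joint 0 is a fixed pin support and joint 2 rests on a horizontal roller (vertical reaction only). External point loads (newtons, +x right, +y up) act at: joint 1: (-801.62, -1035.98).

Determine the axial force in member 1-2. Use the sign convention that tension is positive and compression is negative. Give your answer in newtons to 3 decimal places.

N=3 nodes, M=3 members, R=3 reactions → 2N=6, M+R=6
member 0 (0-1): L=7.4809, (cx,cy)=(0.4792,0.8777)
member 1 (0-2): L=8.2000, (cx,cy)=(1.0000,0.0000)
member 2 (1-2): L=8.0256, (cx,cy)=(0.5750,-0.8181)
solve A·x = −loads:
  F[0-1] = -1395.6276 N (compression)
  F[0-2] = -132.8110 N (compression)
  F[1-2] = +230.9623 N (tension)
  Rx@0 = +801.6200 N
  Ry@0 = +1224.9371 N
  Ry@2 = -188.9571 N

230.962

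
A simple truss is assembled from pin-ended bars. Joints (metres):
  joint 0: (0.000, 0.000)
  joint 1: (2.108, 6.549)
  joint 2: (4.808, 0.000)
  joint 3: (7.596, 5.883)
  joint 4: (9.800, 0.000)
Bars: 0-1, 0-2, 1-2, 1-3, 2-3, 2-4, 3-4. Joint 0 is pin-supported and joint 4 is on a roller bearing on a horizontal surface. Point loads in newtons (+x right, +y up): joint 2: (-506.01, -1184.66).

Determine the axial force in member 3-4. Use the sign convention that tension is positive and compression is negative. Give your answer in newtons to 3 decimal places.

N=5 nodes, M=7 members, R=3 reactions → 2N=10, M+R=10
member 0 (0-1): L=6.8799, (cx,cy)=(0.3064,0.9519)
member 1 (0-2): L=4.8080, (cx,cy)=(1.0000,0.0000)
member 2 (1-2): L=7.0837, (cx,cy)=(0.3812,-0.9245)
member 3 (1-3): L=5.5283, (cx,cy)=(0.9927,-0.1205)
member 4 (2-3): L=6.5102, (cx,cy)=(0.4283,0.9037)
member 5 (2-4): L=4.9920, (cx,cy)=(1.0000,0.0000)
member 6 (3-4): L=6.2823, (cx,cy)=(0.3508,-0.9364)
solve A·x = −loads:
  F[0-1] = -633.9420 N (compression)
  F[0-2] = -311.7704 N (compression)
  F[1-2] = +713.9414 N (tension)
  F[1-3] = -469.7831 N (compression)
  F[2-3] = +580.5428 N (tension)
  F[2-4] = +217.7433 N (tension)
  F[3-4] = -620.6575 N (compression)
  Rx@0 = +506.0100 N
  Ry@0 = +603.4513 N
  Ry@4 = +581.2087 N

-620.657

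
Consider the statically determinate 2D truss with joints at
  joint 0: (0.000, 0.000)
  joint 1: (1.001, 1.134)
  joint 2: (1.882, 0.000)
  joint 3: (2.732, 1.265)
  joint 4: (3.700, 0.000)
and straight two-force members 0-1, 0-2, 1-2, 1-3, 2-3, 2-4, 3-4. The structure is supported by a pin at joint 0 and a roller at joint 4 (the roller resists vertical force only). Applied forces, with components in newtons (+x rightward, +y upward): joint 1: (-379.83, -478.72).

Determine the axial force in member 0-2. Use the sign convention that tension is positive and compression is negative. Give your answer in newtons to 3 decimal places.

31.180

N=5 nodes, M=7 members, R=3 reactions → 2N=10, M+R=10
member 0 (0-1): L=1.5126, (cx,cy)=(0.6618,0.7497)
member 1 (0-2): L=1.8820, (cx,cy)=(1.0000,0.0000)
member 2 (1-2): L=1.4360, (cx,cy)=(0.6135,-0.7897)
member 3 (1-3): L=1.7359, (cx,cy)=(0.9971,0.0755)
member 4 (2-3): L=1.5240, (cx,cy)=(0.5577,0.8300)
member 5 (2-4): L=1.8180, (cx,cy)=(1.0000,0.0000)
member 6 (3-4): L=1.5929, (cx,cy)=(0.6077,-0.7942)
solve A·x = −loads:
  F[0-1] = -621.0722 N (compression)
  F[0-2] = +31.1799 N (tension)
  F[1-2] = -18.4903 N (compression)
  F[1-3] = -19.8927 N (compression)
  F[2-3] = +17.5917 N (tension)
  F[2-4] = +10.0247 N (tension)
  F[3-4] = -16.4959 N (compression)
  Rx@0 = +379.8300 N
  Ry@0 = +465.6196 N
  Ry@4 = +13.1004 N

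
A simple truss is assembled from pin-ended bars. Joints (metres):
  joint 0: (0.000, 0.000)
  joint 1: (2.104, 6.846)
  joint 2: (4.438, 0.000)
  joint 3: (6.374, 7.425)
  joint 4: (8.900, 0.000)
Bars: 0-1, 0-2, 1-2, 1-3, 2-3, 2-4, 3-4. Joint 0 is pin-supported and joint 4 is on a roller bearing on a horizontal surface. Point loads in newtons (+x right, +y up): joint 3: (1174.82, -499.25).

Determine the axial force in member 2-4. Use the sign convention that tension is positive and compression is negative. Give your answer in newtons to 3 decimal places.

455.078

N=5 nodes, M=7 members, R=3 reactions → 2N=10, M+R=10
member 0 (0-1): L=7.1620, (cx,cy)=(0.2938,0.9559)
member 1 (0-2): L=4.4380, (cx,cy)=(1.0000,0.0000)
member 2 (1-2): L=7.2329, (cx,cy)=(0.3227,-0.9465)
member 3 (1-3): L=4.3091, (cx,cy)=(0.9909,0.1344)
member 4 (2-3): L=7.6732, (cx,cy)=(0.2523,0.9676)
member 5 (2-4): L=4.4620, (cx,cy)=(1.0000,0.0000)
member 6 (3-4): L=7.8429, (cx,cy)=(0.3221,-0.9467)
solve A·x = −loads:
  F[0-1] = +877.1220 N (tension)
  F[0-2] = +917.1462 N (tension)
  F[1-2] = -811.3821 N (compression)
  F[1-3] = +524.2535 N (tension)
  F[2-3] = +793.6533 N (tension)
  F[2-4] = +455.0778 N (tension)
  F[3-4] = -1412.9598 N (compression)
  Rx@0 = -1174.8200 N
  Ry@0 = -838.4194 N
  Ry@4 = +1337.6694 N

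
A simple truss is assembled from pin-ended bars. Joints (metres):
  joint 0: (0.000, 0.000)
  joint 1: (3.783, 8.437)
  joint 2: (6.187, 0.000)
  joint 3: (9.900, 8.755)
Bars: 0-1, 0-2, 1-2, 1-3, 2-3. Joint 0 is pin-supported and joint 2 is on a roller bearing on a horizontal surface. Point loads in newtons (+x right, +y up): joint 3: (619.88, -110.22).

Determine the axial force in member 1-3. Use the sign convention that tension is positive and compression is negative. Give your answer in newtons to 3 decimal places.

N=4 nodes, M=5 members, R=3 reactions → 2N=8, M+R=8
member 0 (0-1): L=9.2463, (cx,cy)=(0.4091,0.9125)
member 1 (0-2): L=6.1870, (cx,cy)=(1.0000,0.0000)
member 2 (1-2): L=8.7728, (cx,cy)=(0.2740,-0.9617)
member 3 (1-3): L=6.1253, (cx,cy)=(0.9987,0.0519)
member 4 (2-3): L=9.5098, (cx,cy)=(0.3904,0.9206)
solve A·x = −loads:
  F[0-1] = +1033.8014 N (tension)
  F[0-2] = +196.9140 N (tension)
  F[1-2] = -944.0148 N (compression)
  F[1-3] = +682.5735 N (tension)
  F[2-3] = -158.2143 N (compression)
  Rx@0 = -619.8800 N
  Ry@0 = -943.3160 N
  Ry@2 = +1053.5360 N

682.574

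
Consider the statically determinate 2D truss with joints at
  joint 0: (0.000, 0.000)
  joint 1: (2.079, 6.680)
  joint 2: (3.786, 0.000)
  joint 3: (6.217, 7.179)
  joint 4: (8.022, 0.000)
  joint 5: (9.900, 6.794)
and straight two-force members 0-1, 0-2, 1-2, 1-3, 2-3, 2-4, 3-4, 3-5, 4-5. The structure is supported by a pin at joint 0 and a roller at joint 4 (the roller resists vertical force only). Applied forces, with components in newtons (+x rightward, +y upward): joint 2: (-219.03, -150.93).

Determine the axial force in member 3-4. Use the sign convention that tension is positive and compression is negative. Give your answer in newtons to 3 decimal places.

-73.449

N=6 nodes, M=9 members, R=3 reactions → 2N=12, M+R=12
member 0 (0-1): L=6.9960, (cx,cy)=(0.2972,0.9548)
member 1 (0-2): L=3.7860, (cx,cy)=(1.0000,0.0000)
member 2 (1-2): L=6.8947, (cx,cy)=(0.2476,-0.9689)
member 3 (1-3): L=4.1680, (cx,cy)=(0.9928,0.1197)
member 4 (2-3): L=7.5794, (cx,cy)=(0.3207,0.9472)
member 5 (2-4): L=4.2360, (cx,cy)=(1.0000,0.0000)
member 6 (3-4): L=7.4024, (cx,cy)=(0.2438,-0.9698)
member 7 (3-5): L=3.7031, (cx,cy)=(0.9946,-0.1040)
member 8 (4-5): L=7.0488, (cx,cy)=(0.2664,0.9639)
solve A·x = −loads:
  F[0-1] = -83.4690 N (compression)
  F[0-2] = -194.2257 N (compression)
  F[1-2] = +76.8052 N (tension)
  F[1-3] = -44.1374 N (compression)
  F[2-3] = +80.7839 N (tension)
  F[2-4] = +17.9096 N (tension)
  F[3-4] = -73.4487 N (compression)
  F[3-5] = -0.0000 N (compression)
  F[4-5] = +0.0000 N (tension)
  Rx@0 = +219.0300 N
  Ry@0 = +79.6983 N
  Ry@4 = +71.2317 N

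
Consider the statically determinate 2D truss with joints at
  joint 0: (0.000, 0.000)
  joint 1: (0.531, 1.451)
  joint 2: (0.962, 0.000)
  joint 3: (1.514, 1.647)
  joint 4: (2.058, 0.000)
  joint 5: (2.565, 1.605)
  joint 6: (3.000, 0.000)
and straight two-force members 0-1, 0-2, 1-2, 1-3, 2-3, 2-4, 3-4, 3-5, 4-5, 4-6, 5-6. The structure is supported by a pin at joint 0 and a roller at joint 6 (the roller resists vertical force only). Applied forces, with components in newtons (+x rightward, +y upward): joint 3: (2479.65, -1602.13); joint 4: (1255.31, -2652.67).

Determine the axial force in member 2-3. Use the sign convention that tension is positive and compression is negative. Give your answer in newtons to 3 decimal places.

N=7 nodes, M=11 members, R=3 reactions → 2N=14, M+R=14
member 0 (0-1): L=1.5451, (cx,cy)=(0.3437,0.9391)
member 1 (0-2): L=0.9620, (cx,cy)=(1.0000,0.0000)
member 2 (1-2): L=1.5137, (cx,cy)=(0.2847,-0.9586)
member 3 (1-3): L=1.0023, (cx,cy)=(0.9807,0.1955)
member 4 (2-3): L=1.7370, (cx,cy)=(0.3178,0.9482)
member 5 (2-4): L=1.0960, (cx,cy)=(1.0000,0.0000)
member 6 (3-4): L=1.7345, (cx,cy)=(0.3136,-0.9495)
member 7 (3-5): L=1.0518, (cx,cy)=(0.9992,-0.0399)
member 8 (4-5): L=1.6832, (cx,cy)=(0.3012,0.9536)
member 9 (4-6): L=0.9420, (cx,cy)=(1.0000,0.0000)
member 10 (5-6): L=1.6629, (cx,cy)=(0.2616,-0.9652)
solve A·x = −loads:
  F[0-1] = -282.3992 N (compression)
  F[0-2] = +3832.0107 N (tension)
  F[1-2] = +242.1244 N (tension)
  F[1-3] = -169.2609 N (compression)
  F[2-3] = -244.7906 N (compression)
  F[2-4] = +3978.7433 N (tension)
  F[3-4] = -1310.6539 N (compression)
  F[3-5] = -2314.2157 N (compression)
  F[4-5] = +4087.0126 N (tension)
  F[4-6] = +1081.2937 N (tension)
  F[5-6] = -4133.5352 N (compression)
  Rx@0 = -3734.9600 N
  Ry@0 = +265.1989 N
  Ry@6 = +3989.6011 N

-244.791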